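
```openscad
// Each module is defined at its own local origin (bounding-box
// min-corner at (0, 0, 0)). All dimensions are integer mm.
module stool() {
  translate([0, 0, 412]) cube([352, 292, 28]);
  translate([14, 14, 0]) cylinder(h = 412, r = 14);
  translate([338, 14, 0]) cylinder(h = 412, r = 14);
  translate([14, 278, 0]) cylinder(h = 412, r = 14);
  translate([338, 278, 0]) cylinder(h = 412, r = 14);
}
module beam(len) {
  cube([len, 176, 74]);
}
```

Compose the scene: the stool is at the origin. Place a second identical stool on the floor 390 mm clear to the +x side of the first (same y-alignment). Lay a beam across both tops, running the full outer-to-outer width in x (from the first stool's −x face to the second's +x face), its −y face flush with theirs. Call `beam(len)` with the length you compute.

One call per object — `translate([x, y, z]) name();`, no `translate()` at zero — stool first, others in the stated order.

stool();
translate([742, 0, 0]) stool();
translate([0, 0, 440]) beam(1094);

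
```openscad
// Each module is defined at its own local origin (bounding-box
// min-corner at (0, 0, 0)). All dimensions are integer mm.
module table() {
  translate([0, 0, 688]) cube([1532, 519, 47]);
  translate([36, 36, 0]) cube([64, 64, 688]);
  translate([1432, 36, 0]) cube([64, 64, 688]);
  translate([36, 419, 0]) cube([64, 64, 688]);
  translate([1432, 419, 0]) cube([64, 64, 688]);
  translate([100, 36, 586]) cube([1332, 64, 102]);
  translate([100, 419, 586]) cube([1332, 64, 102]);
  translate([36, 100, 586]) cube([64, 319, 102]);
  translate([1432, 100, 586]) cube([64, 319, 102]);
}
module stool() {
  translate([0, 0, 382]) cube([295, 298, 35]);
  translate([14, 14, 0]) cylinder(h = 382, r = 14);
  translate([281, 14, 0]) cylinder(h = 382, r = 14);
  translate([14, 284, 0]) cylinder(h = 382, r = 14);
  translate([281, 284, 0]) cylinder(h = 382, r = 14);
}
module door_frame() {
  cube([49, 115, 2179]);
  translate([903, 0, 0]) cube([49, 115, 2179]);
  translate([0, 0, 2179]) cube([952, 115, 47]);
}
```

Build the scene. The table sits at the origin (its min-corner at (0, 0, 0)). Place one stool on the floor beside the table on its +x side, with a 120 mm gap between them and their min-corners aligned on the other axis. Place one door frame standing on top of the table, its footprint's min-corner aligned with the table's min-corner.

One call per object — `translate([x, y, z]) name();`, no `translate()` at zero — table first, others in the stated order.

table();
translate([1652, 0, 0]) stool();
translate([0, 0, 735]) door_frame();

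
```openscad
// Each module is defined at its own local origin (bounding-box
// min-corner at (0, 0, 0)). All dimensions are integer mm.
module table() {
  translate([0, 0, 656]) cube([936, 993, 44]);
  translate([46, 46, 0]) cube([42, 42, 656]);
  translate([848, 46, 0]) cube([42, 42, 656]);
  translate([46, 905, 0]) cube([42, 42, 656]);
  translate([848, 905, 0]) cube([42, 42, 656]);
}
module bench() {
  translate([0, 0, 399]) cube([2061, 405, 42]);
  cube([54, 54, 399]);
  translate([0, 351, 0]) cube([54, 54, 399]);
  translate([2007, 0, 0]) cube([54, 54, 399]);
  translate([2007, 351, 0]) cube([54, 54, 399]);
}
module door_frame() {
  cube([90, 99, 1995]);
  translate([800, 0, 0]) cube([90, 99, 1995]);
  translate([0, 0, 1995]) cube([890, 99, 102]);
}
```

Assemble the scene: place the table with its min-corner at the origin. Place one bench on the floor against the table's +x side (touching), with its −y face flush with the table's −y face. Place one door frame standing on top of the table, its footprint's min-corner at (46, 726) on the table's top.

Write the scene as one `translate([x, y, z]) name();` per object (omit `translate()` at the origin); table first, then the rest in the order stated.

table();
translate([936, 0, 0]) bench();
translate([46, 726, 700]) door_frame();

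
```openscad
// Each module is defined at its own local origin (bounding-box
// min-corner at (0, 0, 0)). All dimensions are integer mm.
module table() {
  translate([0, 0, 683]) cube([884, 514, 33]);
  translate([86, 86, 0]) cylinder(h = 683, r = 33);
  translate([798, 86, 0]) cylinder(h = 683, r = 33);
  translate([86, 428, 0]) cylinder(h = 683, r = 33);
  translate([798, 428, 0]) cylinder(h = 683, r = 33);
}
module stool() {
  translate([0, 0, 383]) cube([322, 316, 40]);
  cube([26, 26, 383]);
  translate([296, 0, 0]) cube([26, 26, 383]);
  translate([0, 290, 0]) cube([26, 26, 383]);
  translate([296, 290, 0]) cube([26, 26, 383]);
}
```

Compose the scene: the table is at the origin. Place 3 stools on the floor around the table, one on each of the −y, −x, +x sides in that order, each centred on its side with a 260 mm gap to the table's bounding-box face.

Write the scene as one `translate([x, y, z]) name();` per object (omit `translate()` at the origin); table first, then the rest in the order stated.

table();
translate([281, -576, 0]) stool();
translate([-582, 99, 0]) stool();
translate([1144, 99, 0]) stool();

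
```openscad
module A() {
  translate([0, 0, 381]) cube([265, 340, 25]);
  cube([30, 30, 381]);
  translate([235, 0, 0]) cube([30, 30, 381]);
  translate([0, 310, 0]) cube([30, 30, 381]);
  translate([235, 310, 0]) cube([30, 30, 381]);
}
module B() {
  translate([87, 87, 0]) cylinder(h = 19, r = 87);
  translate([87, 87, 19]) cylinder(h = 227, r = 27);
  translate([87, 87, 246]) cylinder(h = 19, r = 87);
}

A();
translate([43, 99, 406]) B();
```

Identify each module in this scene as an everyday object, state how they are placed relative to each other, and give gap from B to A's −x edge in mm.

The spool's min-x is at 43; the stool's min-x is 0; gap = 43 mm.

A is a stool. B is a spool. The spool is on top of the stool. The gap from the spool to the stool's −x edge is 43 mm.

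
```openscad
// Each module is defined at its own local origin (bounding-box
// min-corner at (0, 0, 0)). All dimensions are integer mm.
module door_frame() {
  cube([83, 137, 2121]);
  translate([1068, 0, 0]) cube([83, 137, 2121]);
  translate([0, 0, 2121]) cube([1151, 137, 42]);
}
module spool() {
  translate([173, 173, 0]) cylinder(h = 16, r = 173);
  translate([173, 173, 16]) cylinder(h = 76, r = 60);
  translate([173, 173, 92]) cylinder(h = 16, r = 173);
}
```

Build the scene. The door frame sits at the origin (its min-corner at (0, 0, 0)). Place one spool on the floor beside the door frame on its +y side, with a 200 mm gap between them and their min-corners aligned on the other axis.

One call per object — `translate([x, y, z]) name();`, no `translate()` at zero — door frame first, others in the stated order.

door_frame();
translate([0, 337, 0]) spool();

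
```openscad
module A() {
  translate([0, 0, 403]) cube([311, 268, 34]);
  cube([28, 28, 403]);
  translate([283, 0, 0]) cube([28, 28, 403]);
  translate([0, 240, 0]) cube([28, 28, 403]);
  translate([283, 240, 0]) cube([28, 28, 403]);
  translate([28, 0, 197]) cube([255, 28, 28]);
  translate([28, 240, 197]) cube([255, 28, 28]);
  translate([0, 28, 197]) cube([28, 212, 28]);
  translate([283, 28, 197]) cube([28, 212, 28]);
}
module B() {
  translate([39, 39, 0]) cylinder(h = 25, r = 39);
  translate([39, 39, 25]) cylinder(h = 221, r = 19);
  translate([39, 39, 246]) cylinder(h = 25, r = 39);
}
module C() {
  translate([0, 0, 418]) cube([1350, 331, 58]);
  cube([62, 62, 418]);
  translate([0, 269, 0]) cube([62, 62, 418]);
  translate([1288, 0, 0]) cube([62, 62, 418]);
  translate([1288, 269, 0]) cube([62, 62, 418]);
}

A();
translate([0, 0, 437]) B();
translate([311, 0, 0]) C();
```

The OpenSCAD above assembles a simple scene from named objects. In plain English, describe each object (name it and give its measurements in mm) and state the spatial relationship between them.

A is a simple wooden stool: a rectangular seat 311 mm (x) by 268 mm (y), 34 mm thick, top face at z = 437 mm, on four square legs, each 28×28 mm in cross-section. The legs rest on z = 0, each flush with a corner of the seat. Four stretchers, 28 mm wide and 28 mm tall, connect adjacent legs with their undersides at z = 197 mm, each running between the inner faces of the legs it joins and aligned with the legs' outer faces on the other axis.

B is a spool: two coaxial disc flanges of radius 39 mm and thickness 25 mm, joined by a core cylinder of radius 19 mm and height 221 mm. The lower flange rests on z = 0 and the three cylinders share a vertical axis.

C is a bench: a 1350×331 mm seat slab, 58 mm thick, top at z = 476 mm, on four 62×62 mm square legs flush with the seat corners and standing on z = 0.

The spool is on top of the stool. The bench is against the stool's +x side, with their −y faces flush.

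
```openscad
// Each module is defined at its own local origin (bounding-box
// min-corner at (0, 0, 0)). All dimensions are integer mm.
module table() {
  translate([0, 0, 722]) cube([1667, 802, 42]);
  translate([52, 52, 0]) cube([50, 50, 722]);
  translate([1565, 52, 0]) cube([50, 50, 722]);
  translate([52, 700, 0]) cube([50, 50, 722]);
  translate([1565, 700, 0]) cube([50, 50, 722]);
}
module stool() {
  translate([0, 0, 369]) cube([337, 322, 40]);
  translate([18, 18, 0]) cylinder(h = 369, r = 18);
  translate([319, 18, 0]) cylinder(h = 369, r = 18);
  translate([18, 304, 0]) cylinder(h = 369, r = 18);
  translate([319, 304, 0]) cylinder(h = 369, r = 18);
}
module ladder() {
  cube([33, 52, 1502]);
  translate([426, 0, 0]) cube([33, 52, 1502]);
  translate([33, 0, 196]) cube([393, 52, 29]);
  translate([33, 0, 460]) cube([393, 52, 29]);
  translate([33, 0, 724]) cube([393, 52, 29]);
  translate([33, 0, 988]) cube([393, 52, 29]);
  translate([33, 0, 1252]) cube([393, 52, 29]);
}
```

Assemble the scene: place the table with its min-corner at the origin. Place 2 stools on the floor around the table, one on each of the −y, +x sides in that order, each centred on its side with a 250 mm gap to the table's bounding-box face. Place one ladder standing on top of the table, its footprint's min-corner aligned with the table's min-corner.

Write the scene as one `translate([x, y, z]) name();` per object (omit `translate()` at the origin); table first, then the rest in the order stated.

table();
translate([665, -572, 0]) stool();
translate([1917, 240, 0]) stool();
translate([0, 0, 764]) ladder();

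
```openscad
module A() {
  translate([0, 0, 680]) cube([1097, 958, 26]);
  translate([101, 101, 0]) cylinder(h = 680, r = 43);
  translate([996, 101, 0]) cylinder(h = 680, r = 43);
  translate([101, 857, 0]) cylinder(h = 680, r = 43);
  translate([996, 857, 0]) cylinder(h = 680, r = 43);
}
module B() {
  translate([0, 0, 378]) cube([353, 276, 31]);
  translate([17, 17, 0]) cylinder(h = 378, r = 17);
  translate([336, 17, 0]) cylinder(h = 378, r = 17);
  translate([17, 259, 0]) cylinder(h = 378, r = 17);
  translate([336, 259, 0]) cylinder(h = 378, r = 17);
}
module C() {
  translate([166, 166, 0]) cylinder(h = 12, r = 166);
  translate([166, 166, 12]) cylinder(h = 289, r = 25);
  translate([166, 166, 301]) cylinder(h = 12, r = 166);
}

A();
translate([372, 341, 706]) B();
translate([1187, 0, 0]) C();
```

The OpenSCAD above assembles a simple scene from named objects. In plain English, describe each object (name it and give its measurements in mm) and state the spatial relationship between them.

A is a table: top 1097 mm (x) × 958 mm (y), 26 mm thick, upper face at z = 706 mm, on four round legs of 86 mm diameter, each leg's bounding box inset 58 mm from the nearest pair of top edges, running from z = 0 to the bottom of the top.

B is a simple wooden stool: a rectangular seat 353 mm (x) by 276 mm (y), 31 mm thick, top face at z = 409 mm, on four round legs, each 34 mm in diameter. The legs rest on z = 0, each leg's axis is inset half a diameter from the nearest pair of seat edges (so the leg's bounding box is flush with the corner).

C is a spool: two coaxial disc flanges of radius 166 mm and thickness 12 mm, joined by a core cylinder of radius 25 mm and height 289 mm. The lower flange rests on z = 0 and the three cylinders share a vertical axis.

The stool is on top of the table, centred. The spool is on the floor beside the table on its +x side.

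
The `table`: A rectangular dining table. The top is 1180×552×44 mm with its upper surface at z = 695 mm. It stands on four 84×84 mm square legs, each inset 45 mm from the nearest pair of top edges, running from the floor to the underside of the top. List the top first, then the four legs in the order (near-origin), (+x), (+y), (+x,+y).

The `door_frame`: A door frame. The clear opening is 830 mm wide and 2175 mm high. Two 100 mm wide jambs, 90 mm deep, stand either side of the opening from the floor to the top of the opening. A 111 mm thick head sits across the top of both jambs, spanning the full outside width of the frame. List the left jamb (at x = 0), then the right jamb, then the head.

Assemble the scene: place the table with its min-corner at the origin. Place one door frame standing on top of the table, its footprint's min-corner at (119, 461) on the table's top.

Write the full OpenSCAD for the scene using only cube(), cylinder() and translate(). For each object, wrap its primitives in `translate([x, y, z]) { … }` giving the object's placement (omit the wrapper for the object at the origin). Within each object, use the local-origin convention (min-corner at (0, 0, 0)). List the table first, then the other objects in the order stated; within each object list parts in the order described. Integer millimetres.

translate([0, 0, 651]) cube([1180, 552, 44]);
translate([45, 45, 0]) cube([84, 84, 651]);
translate([1051, 45, 0]) cube([84, 84, 651]);
translate([45, 423, 0]) cube([84, 84, 651]);
translate([1051, 423, 0]) cube([84, 84, 651]);
translate([119, 461, 695]) {
  cube([100, 90, 2175]);
  translate([930, 0, 0]) cube([100, 90, 2175]);
  translate([0, 0, 2175]) cube([1030, 90, 111]);
}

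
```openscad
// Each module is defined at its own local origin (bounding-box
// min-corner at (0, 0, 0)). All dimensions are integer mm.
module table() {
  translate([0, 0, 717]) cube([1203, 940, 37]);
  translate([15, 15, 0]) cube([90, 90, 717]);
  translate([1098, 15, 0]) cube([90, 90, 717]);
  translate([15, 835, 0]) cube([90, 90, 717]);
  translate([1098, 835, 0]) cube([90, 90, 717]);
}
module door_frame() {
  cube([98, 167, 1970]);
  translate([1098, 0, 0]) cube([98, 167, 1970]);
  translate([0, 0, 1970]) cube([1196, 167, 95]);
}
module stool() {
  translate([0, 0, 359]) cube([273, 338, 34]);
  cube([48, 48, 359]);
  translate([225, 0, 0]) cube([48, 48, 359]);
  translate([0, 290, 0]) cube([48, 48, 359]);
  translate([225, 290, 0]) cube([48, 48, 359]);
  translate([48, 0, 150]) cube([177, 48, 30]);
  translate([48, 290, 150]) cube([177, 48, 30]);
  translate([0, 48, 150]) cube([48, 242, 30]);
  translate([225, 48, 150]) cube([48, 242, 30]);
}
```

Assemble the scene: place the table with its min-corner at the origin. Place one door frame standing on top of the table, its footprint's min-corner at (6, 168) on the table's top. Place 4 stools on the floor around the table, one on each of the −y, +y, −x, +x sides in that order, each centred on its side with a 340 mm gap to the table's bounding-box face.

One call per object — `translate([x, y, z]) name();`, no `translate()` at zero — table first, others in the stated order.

table();
translate([6, 168, 754]) door_frame();
translate([465, -678, 0]) stool();
translate([465, 1280, 0]) stool();
translate([-613, 301, 0]) stool();
translate([1543, 301, 0]) stool();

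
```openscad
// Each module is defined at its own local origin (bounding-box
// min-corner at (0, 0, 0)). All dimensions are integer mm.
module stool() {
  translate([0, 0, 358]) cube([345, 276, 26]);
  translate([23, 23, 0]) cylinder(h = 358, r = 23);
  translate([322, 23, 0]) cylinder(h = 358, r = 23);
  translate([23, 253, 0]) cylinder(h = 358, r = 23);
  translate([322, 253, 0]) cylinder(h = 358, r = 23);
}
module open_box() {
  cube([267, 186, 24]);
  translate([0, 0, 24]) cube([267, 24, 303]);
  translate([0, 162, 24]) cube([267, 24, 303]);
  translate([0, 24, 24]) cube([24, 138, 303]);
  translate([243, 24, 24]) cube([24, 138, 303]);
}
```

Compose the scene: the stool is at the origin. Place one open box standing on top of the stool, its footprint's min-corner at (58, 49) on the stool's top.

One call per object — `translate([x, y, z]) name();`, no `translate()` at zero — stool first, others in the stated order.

stool();
translate([58, 49, 384]) open_box();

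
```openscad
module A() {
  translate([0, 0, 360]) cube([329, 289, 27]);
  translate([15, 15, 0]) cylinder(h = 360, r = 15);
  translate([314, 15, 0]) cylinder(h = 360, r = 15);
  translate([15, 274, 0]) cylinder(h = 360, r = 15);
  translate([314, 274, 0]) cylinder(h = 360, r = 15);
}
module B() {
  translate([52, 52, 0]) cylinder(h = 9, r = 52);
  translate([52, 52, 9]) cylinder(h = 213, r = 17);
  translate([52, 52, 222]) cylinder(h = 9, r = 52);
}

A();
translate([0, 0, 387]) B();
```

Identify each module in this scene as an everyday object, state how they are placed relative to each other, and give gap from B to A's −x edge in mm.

A is a stool. B is a spool. The spool is on top of the stool. The gap from the spool to the stool's −x edge is 0 mm.

The spool's min-x is at 0; the stool's min-x is 0; gap = 0 mm.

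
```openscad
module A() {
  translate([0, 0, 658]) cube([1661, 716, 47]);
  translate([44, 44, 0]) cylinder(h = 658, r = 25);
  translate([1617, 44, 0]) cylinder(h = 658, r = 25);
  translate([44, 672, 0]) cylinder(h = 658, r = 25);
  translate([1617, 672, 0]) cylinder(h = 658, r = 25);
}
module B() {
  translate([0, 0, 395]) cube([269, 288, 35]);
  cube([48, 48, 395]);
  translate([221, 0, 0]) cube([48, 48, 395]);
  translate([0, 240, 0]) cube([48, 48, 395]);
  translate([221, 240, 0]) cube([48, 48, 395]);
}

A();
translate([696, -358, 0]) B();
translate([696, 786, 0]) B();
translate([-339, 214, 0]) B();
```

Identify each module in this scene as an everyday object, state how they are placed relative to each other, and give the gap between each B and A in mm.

A is a table. B is a stool. Three stools sit around the table at the −y, +y, −x sides. The gap between each stool and the table is 70 mm.

Each stool's nearest face is 70 mm from the table's bounding box.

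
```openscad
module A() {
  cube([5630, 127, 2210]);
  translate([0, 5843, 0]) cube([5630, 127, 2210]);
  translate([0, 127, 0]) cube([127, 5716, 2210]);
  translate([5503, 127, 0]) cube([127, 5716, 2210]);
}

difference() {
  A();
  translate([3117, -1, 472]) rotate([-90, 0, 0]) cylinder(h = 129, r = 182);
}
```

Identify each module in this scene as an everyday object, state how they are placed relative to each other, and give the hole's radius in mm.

A is a house frame. The house frame has a circular hole through its front wall. The hole's radius is 182 mm.

The subtracted cylinder has r = 182 mm.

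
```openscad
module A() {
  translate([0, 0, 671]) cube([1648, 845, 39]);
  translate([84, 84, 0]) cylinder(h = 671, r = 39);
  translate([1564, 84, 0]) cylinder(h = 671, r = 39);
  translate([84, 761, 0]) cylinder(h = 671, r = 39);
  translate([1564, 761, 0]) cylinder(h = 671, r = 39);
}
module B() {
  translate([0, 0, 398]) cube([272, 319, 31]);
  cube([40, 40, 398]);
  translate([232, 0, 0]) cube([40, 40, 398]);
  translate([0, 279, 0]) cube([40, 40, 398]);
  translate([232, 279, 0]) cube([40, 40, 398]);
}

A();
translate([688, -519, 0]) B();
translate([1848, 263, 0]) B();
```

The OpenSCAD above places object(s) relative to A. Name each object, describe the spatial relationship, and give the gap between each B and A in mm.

Each stool's nearest face is 200 mm from the table's bounding box.

A is a table. B is a stool. Two stools sit around the table at the −y, +x sides. The gap between each stool and the table is 200 mm.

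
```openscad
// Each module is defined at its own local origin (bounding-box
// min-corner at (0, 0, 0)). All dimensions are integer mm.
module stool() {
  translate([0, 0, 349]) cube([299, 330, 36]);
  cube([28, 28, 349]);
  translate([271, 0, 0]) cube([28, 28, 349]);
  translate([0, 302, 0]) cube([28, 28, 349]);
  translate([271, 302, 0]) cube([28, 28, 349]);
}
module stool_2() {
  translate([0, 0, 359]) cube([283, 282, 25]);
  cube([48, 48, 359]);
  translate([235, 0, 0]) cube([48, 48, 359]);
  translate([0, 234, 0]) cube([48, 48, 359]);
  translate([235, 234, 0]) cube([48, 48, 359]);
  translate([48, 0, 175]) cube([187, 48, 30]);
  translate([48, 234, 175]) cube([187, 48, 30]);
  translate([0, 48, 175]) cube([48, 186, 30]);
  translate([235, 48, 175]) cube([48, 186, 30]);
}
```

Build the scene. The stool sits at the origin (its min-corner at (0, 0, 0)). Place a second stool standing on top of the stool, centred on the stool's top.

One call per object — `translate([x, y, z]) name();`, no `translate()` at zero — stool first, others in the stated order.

stool();
translate([8, 24, 385]) stool_2();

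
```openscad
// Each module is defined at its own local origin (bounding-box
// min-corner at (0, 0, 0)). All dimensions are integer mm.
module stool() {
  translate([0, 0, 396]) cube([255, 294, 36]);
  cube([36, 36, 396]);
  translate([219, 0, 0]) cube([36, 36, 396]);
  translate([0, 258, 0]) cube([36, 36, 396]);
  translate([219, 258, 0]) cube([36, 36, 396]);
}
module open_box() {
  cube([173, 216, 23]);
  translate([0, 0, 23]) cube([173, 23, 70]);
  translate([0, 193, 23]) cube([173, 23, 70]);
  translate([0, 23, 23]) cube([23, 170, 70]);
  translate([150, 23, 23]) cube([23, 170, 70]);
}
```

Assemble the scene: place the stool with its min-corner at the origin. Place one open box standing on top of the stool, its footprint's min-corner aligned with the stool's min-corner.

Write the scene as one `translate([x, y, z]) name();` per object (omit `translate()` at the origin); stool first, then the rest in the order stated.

stool();
translate([0, 0, 432]) open_box();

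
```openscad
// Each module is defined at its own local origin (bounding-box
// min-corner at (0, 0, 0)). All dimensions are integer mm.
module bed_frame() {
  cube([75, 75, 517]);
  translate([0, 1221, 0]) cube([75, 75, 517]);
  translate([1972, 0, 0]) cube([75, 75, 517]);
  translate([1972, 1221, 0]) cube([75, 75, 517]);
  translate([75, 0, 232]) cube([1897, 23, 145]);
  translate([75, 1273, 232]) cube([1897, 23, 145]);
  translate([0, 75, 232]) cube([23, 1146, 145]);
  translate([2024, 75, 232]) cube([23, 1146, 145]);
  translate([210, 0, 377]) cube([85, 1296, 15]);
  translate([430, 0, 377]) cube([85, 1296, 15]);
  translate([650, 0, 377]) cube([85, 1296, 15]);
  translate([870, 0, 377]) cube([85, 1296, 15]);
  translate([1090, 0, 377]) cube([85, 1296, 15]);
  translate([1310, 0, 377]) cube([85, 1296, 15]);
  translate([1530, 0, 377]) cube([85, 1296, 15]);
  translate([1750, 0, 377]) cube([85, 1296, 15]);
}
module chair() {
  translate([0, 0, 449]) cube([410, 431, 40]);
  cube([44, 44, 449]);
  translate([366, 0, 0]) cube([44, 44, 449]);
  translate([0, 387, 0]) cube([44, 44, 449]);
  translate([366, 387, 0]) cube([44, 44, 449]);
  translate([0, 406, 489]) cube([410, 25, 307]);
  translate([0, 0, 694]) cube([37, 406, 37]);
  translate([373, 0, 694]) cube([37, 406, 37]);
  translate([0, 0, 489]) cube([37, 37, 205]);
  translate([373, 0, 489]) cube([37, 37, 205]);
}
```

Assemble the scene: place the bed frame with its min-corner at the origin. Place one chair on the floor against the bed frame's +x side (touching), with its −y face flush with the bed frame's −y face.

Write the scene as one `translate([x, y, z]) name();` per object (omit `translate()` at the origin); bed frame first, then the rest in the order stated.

bed_frame();
translate([2047, 0, 0]) chair();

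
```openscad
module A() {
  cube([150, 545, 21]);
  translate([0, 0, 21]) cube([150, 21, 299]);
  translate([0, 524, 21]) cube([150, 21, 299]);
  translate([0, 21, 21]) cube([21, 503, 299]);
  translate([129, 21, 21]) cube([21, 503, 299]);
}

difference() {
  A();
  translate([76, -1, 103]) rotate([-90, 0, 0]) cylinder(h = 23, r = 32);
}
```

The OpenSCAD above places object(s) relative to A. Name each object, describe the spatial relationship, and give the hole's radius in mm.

The subtracted cylinder has r = 32 mm.

A is an open box. The open box has a circular hole through its front wall. The hole's radius is 32 mm.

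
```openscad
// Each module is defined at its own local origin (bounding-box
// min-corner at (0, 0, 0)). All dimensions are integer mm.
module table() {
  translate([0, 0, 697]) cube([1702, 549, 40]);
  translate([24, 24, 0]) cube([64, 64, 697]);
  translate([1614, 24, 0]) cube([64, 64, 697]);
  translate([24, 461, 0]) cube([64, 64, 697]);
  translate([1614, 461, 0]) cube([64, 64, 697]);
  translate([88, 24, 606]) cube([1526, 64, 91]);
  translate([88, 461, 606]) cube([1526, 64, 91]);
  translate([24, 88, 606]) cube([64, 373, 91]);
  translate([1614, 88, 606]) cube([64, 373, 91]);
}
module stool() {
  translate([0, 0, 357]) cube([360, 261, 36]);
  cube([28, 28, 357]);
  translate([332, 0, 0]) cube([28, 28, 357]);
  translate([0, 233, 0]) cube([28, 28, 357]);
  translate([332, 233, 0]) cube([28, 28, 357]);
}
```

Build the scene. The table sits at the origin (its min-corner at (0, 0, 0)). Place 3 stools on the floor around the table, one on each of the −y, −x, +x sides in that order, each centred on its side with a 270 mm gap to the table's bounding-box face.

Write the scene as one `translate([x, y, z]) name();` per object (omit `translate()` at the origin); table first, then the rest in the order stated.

table();
translate([671, -531, 0]) stool();
translate([-630, 144, 0]) stool();
translate([1972, 144, 0]) stool();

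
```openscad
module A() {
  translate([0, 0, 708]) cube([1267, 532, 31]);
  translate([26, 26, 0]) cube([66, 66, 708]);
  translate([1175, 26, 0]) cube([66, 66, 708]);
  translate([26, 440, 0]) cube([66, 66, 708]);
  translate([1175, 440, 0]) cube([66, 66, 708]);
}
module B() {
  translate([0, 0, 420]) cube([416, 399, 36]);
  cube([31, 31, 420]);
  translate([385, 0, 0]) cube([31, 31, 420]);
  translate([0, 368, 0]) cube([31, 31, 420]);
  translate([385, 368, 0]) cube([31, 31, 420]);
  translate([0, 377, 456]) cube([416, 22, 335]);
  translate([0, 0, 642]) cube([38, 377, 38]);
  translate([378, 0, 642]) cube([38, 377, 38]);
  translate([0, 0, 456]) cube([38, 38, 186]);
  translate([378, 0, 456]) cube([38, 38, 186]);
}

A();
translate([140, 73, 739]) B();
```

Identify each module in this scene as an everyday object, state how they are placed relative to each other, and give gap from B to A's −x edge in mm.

The chair's min-x is at 140; the table's min-x is 0; gap = 140 mm.

A is a table. B is a chair. The chair is on top of the table. The gap from the chair to the table's −x edge is 140 mm.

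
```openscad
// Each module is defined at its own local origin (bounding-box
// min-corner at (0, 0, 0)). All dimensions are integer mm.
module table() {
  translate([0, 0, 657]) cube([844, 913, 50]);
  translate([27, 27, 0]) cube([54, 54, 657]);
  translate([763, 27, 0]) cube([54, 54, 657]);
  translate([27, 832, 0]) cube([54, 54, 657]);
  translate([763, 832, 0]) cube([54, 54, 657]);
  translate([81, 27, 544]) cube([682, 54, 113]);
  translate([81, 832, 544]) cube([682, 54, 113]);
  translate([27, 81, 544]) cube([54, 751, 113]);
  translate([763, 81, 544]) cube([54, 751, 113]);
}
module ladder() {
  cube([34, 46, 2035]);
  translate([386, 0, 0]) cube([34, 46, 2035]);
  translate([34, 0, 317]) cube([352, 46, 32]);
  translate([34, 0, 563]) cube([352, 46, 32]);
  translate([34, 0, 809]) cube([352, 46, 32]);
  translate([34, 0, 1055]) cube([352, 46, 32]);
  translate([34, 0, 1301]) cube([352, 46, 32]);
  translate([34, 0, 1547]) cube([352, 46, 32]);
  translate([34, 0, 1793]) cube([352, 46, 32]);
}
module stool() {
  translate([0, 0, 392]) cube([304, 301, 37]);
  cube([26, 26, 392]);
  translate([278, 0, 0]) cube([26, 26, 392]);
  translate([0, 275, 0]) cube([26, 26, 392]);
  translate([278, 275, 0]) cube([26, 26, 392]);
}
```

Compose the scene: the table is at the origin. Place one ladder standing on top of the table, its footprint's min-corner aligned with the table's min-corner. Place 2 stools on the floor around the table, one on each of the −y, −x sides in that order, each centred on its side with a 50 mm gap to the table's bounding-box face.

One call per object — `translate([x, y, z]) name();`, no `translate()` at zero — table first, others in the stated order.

table();
translate([0, 0, 707]) ladder();
translate([270, -351, 0]) stool();
translate([-354, 306, 0]) stool();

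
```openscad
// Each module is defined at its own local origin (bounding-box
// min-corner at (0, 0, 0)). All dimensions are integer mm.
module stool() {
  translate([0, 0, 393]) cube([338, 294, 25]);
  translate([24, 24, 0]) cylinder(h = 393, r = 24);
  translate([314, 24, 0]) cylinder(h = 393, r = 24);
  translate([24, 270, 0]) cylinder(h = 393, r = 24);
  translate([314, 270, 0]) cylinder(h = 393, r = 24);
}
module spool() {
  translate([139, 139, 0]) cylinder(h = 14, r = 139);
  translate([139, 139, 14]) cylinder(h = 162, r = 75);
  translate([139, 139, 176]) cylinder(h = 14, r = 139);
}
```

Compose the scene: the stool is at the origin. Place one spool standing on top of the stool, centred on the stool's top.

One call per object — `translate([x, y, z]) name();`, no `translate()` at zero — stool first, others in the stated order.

stool();
translate([30, 8, 418]) spool();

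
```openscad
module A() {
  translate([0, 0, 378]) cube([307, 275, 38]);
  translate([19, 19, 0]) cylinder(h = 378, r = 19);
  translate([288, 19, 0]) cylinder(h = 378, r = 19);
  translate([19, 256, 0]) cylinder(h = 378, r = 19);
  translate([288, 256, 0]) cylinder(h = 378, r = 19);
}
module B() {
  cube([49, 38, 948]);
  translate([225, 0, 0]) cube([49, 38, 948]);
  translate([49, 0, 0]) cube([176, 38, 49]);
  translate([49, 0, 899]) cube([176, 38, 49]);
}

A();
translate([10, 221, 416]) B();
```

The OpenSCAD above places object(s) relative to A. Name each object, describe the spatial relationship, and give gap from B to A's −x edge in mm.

A is a stool. B is a picture frame. The picture frame is on top of the stool. The gap from the picture frame to the stool's −x edge is 10 mm.

The picture frame's min-x is at 10; the stool's min-x is 0; gap = 10 mm.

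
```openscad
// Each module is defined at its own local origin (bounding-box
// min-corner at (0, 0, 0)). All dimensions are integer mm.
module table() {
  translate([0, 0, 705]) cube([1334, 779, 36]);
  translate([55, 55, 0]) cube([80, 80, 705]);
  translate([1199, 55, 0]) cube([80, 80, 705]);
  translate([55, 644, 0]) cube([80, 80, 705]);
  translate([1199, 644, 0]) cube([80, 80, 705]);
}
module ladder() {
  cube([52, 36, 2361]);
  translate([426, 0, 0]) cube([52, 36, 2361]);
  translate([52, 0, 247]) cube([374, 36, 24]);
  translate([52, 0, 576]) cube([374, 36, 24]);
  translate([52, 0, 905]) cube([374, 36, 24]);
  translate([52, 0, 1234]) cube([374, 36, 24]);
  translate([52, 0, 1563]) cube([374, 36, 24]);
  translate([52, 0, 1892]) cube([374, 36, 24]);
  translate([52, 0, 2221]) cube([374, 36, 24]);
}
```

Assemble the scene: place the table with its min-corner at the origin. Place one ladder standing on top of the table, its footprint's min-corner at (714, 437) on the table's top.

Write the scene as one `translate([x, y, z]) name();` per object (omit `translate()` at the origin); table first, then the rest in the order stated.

table();
translate([714, 437, 741]) ladder();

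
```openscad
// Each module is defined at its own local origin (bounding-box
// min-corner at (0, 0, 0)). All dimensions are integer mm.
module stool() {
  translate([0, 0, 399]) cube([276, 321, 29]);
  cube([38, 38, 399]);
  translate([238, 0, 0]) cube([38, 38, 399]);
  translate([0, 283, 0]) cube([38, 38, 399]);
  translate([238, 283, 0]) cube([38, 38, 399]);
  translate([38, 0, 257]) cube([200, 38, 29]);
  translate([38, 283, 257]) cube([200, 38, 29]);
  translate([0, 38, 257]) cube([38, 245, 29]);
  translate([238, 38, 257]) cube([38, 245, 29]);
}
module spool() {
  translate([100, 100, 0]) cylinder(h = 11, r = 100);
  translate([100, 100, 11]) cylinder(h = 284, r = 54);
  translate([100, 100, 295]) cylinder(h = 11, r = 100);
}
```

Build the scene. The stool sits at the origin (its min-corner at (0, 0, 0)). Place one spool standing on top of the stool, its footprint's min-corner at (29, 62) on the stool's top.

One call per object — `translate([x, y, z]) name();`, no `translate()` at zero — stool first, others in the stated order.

stool();
translate([29, 62, 428]) spool();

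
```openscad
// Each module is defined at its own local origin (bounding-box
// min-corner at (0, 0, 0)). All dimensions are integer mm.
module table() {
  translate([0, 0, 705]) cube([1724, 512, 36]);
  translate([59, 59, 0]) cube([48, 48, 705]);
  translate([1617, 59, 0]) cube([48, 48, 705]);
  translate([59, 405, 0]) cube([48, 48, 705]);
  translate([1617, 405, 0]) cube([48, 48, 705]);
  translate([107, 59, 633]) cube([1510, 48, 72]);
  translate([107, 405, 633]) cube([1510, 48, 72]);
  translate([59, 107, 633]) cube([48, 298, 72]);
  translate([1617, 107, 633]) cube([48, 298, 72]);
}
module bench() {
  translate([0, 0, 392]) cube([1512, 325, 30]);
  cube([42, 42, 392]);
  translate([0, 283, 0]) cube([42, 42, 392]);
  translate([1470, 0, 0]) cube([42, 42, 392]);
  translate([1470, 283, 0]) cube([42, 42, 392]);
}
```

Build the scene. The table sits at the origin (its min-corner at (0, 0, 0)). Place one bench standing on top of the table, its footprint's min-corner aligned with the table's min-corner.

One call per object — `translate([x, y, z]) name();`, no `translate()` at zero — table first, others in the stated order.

table();
translate([0, 0, 741]) bench();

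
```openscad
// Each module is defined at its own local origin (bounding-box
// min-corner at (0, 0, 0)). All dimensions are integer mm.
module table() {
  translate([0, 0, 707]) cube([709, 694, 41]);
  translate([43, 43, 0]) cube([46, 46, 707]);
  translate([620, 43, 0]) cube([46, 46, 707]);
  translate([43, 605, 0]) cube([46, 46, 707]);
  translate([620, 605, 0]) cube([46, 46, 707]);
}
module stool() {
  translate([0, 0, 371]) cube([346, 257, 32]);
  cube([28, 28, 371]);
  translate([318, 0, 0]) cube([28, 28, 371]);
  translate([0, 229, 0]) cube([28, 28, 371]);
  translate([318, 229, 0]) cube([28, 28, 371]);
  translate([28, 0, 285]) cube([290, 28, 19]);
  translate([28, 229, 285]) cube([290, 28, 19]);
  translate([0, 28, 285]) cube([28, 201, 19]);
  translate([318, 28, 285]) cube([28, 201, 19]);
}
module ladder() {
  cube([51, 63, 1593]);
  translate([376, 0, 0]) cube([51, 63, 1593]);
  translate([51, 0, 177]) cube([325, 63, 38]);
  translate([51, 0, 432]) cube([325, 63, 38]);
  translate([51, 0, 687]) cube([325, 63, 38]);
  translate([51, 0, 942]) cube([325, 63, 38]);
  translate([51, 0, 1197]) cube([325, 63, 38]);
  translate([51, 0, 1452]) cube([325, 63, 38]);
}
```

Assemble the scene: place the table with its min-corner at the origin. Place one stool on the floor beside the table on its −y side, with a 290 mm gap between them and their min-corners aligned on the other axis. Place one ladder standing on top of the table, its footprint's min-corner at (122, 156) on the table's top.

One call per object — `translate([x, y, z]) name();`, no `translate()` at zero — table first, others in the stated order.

table();
translate([0, -547, 0]) stool();
translate([122, 156, 748]) ladder();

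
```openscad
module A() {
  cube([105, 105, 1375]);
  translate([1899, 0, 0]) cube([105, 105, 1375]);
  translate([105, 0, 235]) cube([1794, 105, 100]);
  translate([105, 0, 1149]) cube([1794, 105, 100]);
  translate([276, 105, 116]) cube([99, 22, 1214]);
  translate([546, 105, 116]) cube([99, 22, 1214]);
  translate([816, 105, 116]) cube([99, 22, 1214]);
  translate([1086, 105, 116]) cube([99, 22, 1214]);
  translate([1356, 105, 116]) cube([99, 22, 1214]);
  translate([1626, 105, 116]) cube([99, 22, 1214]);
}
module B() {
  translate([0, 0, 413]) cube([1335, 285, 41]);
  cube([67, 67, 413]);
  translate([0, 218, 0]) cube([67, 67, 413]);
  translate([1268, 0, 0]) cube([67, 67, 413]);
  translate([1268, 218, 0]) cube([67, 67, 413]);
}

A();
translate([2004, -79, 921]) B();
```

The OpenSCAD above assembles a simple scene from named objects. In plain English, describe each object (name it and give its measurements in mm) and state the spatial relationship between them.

A is a fence section. Two 105×105 mm posts, 1375 mm tall, stand on the floor with a clear span of 1794 mm between their inner faces. Two horizontal rails of 105×100 mm section span the gap between the posts with their undersides at z = 235 mm and z = 1149 mm, flush with the posts' −y face. 6 pickets, each 99 mm wide, 22 mm thick and 1214 mm tall, are fixed to the +y face of the rails with their bottoms at z = 116 mm, evenly spaced across the span with equal gaps (rounded down to the nearest mm) at the −x end and between each pair — any rounding remainder accumulates at the +x end.

B is a bench: a 1335×285 mm seat slab, 41 mm thick, top at z = 454 mm, on four 67×67 mm square legs flush with the seat corners and standing on z = 0.

The bench is beside the fence section with their tops flush at z = 1375.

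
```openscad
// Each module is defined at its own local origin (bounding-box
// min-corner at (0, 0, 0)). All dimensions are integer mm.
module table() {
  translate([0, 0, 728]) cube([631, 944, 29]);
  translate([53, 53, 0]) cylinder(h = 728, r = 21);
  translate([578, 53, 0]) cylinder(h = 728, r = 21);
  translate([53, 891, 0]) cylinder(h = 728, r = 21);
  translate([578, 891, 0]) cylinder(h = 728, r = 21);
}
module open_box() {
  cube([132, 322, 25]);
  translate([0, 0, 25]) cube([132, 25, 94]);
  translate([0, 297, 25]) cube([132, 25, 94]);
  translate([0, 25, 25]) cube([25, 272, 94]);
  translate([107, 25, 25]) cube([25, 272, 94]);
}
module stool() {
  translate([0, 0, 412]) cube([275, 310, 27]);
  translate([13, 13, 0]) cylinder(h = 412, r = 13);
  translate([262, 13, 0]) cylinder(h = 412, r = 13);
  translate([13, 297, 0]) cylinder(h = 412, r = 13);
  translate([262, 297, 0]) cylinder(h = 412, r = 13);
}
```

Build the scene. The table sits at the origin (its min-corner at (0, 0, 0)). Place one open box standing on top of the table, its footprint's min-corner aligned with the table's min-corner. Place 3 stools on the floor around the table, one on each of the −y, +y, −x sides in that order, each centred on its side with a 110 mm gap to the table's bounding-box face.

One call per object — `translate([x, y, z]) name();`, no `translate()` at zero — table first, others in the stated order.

table();
translate([0, 0, 757]) open_box();
translate([178, -420, 0]) stool();
translate([178, 1054, 0]) stool();
translate([-385, 317, 0]) stool();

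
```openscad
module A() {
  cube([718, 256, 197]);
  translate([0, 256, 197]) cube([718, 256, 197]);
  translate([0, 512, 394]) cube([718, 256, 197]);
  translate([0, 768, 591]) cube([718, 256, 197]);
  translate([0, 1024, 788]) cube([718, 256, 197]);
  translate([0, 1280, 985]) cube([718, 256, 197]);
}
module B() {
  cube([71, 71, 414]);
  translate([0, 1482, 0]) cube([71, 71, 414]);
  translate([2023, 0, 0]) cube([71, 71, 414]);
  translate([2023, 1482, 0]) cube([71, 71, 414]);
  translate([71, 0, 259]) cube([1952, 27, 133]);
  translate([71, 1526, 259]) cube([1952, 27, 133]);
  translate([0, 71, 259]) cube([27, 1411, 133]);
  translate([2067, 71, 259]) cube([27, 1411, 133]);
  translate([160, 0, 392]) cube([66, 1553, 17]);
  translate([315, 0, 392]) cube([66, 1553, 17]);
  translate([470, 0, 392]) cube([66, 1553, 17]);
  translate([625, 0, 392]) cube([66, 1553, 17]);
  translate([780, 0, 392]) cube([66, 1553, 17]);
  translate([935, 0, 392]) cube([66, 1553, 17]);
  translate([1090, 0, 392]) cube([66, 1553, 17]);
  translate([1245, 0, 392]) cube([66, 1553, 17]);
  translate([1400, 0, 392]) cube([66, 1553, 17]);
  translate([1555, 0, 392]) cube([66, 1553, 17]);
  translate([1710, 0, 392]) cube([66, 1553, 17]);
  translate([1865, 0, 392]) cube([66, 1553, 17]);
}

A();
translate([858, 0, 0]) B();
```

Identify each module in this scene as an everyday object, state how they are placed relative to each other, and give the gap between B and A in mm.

The bed frame's nearest face is 140 mm from the staircase's +x face.

A is a staircase. B is a bed frame. The bed frame is on the floor beside the staircase on its +x side. The gap between the bed frame and the staircase is 140 mm.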